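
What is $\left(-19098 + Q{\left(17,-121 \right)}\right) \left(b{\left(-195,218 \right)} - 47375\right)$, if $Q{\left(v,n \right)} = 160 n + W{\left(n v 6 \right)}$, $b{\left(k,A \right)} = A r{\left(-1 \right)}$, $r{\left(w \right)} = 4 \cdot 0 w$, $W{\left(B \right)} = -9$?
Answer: $1822374125$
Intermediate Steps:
$r{\left(w \right)} = 0$ ($r{\left(w \right)} = 0 w = 0$)
$b{\left(k,A \right)} = 0$ ($b{\left(k,A \right)} = A 0 = 0$)
$Q{\left(v,n \right)} = -9 + 160 n$ ($Q{\left(v,n \right)} = 160 n - 9 = -9 + 160 n$)
$\left(-19098 + Q{\left(17,-121 \right)}\right) \left(b{\left(-195,218 \right)} - 47375\right) = \left(-19098 + \left(-9 + 160 \left(-121\right)\right)\right) \left(0 - 47375\right) = \left(-19098 - 19369\right) \left(-47375\right) = \left(-38467\right) \left(-47375\right) = 1822374125$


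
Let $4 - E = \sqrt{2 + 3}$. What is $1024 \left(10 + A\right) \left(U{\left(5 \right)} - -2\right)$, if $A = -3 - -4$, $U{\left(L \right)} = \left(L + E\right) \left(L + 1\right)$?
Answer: $630784 - 67584 \sqrt{5} \approx 4.7966 \cdot 10^{5}$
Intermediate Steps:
$E = 4 - \sqrt{5}$ ($E = 4 - \sqrt{2 + 3} = 4 - \sqrt{5} \approx 1.7639$)
$U{\left(L \right)} = \left(1 + L\right) \left(4 + L - \sqrt{5}\right)$ ($U{\left(L \right)} = \left(L + \left(4 - \sqrt{5}\right)\right) \left(L + 1\right) = \left(4 + L - \sqrt{5}\right) \left(1 + L\right) = \left(1 + L\right) \left(4 + L - \sqrt{5}\right)$)
$A = 1$ ($A = -3 + 4 = 1$)
$1024 \left(10 + A\right) \left(U{\left(5 \right)} - -2\right) = 1024 \left(10 + 1\right) \left(\left(4 + 5 + 5^{2} - \sqrt{5} + 5 \left(4 - \sqrt{5}\right)\right) - -2\right) = 1024 \cdot 11 \left(\left(4 + 5 + 25 - \sqrt{5} + \left(20 - 5 \sqrt{5}\right)\right) + 2\right) = 1024 \cdot 11 \left(\left(54 - 6 \sqrt{5}\right) + 2\right) = 1024 \cdot 11 \left(56 - 6 \sqrt{5}\right) = 1024 \left(616 - 66 \sqrt{5}\right) = 630784 - 67584 \sqrt{5}$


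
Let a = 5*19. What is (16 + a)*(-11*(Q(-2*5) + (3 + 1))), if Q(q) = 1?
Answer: -6105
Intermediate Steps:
a = 95
(16 + a)*(-11*(Q(-2*5) + (3 + 1))) = (16 + 95)*(-11*(1 + (3 + 1))) = 111*(-11*(1 + 4)) = 111*(-11*5) = 111*(-55) = -6105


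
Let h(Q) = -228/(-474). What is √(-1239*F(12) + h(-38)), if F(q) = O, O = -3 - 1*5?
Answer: √61863794/79 ≈ 99.561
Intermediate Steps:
h(Q) = 38/79 (h(Q) = -228*(-1/474) = 38/79)
O = -8 (O = -3 - 5 = -8)
F(q) = -8
√(-1239*F(12) + h(-38)) = √(-1239*(-8) + 38/79) = √(9912 + 38/79) = √(783086/79) = √61863794/79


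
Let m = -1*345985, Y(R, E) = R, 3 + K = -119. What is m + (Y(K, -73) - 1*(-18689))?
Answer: -327418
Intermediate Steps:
K = -122 (K = -3 - 119 = -122)
m = -345985
m + (Y(K, -73) - 1*(-18689)) = -345985 + (-122 - 1*(-18689)) = -345985 + (-122 + 18689) = -345985 + 18567 = -327418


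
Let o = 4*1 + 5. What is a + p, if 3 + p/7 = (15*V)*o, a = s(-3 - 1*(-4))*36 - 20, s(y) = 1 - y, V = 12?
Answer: 11299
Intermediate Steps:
o = 9 (o = 4 + 5 = 9)
a = -20 (a = (1 - (-3 - 1*(-4)))*36 - 20 = (1 - (-3 + 4))*36 - 20 = (1 - 1*1)*36 - 20 = (1 - 1)*36 - 20 = 0*36 - 20 = 0 - 20 = -20)
p = 11319 (p = -21 + 7*((15*12)*9) = -21 + 7*(180*9) = -21 + 7*1620 = -21 + 11340 = 11319)
a + p = -20 + 11319 = 11299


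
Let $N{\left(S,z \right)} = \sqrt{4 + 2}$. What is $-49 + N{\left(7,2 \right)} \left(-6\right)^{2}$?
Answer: $-49 + 36 \sqrt{6} \approx 39.182$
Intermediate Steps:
$N{\left(S,z \right)} = \sqrt{6}$
$-49 + N{\left(7,2 \right)} \left(-6\right)^{2} = -49 + \sqrt{6} \left(-6\right)^{2} = -49 + \sqrt{6} \cdot 36 = -49 + 36 \sqrt{6}$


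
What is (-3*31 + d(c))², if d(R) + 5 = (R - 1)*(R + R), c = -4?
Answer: 3364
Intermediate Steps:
d(R) = -5 + 2*R*(-1 + R) (d(R) = -5 + (R - 1)*(R + R) = -5 + (-1 + R)*(2*R) = -5 + 2*R*(-1 + R))
(-3*31 + d(c))² = (-3*31 + (-5 - 2*(-4) + 2*(-4)²))² = (-93 + (-5 + 8 + 2*16))² = (-93 + (-5 + 8 + 32))² = (-93 + 35)² = (-58)² = 3364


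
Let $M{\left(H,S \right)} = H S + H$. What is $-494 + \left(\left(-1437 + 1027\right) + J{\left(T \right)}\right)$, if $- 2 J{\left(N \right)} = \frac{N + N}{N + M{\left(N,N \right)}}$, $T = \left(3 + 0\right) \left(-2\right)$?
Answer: $- \frac{3615}{4} \approx -903.75$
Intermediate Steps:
$M{\left(H,S \right)} = H + H S$
$T = -6$ ($T = 3 \left(-2\right) = -6$)
$J{\left(N \right)} = - \frac{N}{N + N \left(1 + N\right)}$ ($J{\left(N \right)} = - \frac{\left(N + N\right) \frac{1}{N + N \left(1 + N\right)}}{2} = - \frac{2 N \frac{1}{N + N \left(1 + N\right)}}{2} = - \frac{N}{N + N \left(1 + N\right)}$)
$-494 + \left(\left(-1437 + 1027\right) + J{\left(T \right)}\right) = -494 - \left(410 + \frac{1}{2 - 6}\right) = -494 - \frac{1639}{4} = - \frac{3615}{4}$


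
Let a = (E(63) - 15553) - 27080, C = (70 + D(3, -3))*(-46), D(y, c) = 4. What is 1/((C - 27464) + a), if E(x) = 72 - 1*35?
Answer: -1/73464 ≈ -1.3612e-5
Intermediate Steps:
E(x) = 37 (E(x) = 72 - 35 = 37)
C = -3404 (C = (70 + 4)*(-46) = 74*(-46) = -3404)
a = -42596 (a = (37 - 15553) - 27080 = -15516 - 27080 = -42596)
1/((C - 27464) + a) = 1/((-3404 - 27464) - 42596) = 1/(-30868 - 42596) = 1/(-73464) = -1/73464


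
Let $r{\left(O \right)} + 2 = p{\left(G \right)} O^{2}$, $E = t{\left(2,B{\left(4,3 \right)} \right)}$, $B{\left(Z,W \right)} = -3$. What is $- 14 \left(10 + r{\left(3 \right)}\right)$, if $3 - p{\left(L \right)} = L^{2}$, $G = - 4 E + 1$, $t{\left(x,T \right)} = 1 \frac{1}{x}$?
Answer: $-364$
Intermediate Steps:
$t{\left(x,T \right)} = \frac{1}{x}$
$E = \frac{1}{2} \approx 0.5$
$G = -1$ ($G = \left(-4\right) \frac{1}{2} + 1 = -2 + 1 = -1$)
$p{\left(L \right)} = 3 - L^{2}$
$r{\left(O \right)} = -2 + 2 O^{2}$ ($r{\left(O \right)} = -2 + \left(3 - \left(-1\right)^{2}\right) O^{2} = -2 + \left(3 - 1\right) O^{2} = -2 + 2 O^{2}$)
$- 14 \left(10 + r{\left(3 \right)}\right) = - 14 \left(10 - \left(2 - 2 \cdot 3^{2}\right)\right) = - 14 \left(10 + \left(-2 + 2 \cdot 9\right)\right) = - 14 \left(10 + \left(-2 + 18\right)\right) = - 14 \left(10 + 16\right) = \left(-14\right) 26 = -364$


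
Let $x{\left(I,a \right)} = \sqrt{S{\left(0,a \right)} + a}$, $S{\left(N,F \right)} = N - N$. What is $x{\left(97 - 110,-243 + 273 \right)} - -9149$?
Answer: $9149 + \sqrt{30} \approx 9154.5$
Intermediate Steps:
$S{\left(N,F \right)} = 0$
$x{\left(I,a \right)} = \sqrt{a}$ ($x{\left(I,a \right)} = \sqrt{0 + a} = \sqrt{a}$)
$x{\left(97 - 110,-243 + 273 \right)} - -9149 = \sqrt{-243 + 273} - -9149 = \sqrt{30} + 9149 = 9149 + \sqrt{30}$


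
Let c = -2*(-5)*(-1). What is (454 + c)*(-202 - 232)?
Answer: -192696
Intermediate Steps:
c = -10 (c = 10*(-1) = -10)
(454 + c)*(-202 - 232) = (454 - 10)*(-202 - 232) = 444*(-434) = -192696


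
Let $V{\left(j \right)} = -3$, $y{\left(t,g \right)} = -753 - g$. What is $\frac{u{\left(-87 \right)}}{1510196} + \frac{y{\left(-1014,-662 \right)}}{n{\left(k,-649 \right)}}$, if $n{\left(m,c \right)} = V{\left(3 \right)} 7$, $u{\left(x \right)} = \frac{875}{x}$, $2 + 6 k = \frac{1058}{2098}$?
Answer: $\frac{569343017}{131387052} \approx 4.3333$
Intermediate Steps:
$k = - \frac{523}{2098}$ ($k = - \frac{1}{3} + \frac{1058 \cdot \frac{1}{2098}}{6} = - \frac{1}{3} + \frac{1}{6} \cdot \frac{529}{1049} = - \frac{1}{3} + \frac{529}{6294} = - \frac{523}{2098} \approx -0.24928$)
$n{\left(m,c \right)} = -21$ ($n{\left(m,c \right)} = \left(-3\right) 7 = -21$)
$\frac{u{\left(-87 \right)}}{1510196} + \frac{y{\left(-1014,-662 \right)}}{n{\left(k,-649 \right)}} = \frac{875 \frac{1}{-87}}{1510196} + \frac{-753 - -662}{-21} = 875 \left(- \frac{1}{87}\right) \frac{1}{1510196} + \left(-753 + 662\right) \left(- \frac{1}{21}\right) = \left(- \frac{875}{87}\right) \frac{1}{1510196} - - \frac{13}{3} = - \frac{875}{131387052} + \frac{13}{3} = \frac{569343017}{131387052}$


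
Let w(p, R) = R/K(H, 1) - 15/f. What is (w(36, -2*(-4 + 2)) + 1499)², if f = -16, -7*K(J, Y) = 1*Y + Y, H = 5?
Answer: 565250625/256 ≈ 2.2080e+6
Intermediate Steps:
K(J, Y) = -2*Y/7 (K(J, Y) = -(1*Y + Y)/7 = -(Y + Y)/7 = -2*Y/7)
w(p, R) = 15/16 - 7*R/2 (w(p, R) = R/((-2/7*1)) - 15/(-16) = R/(-2/7) - 15*(-1/16) = R*(-7/2) + 15/16 = -7*R/2 + 15/16 = 15/16 - 7*R/2)
(w(36, -2*(-4 + 2)) + 1499)² = ((15/16 - (-7)*(-4 + 2)) + 1499)² = ((15/16 - (-7)*(-2)) + 1499)² = ((15/16 - 7/2*4) + 1499)² = ((15/16 - 14) + 1499)² = (-209/16 + 1499)² = (23775/16)² = 565250625/256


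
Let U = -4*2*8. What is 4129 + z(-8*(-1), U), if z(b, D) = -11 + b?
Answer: 4126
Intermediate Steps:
U = -64 (U = -8*8 = -64)
4129 + z(-8*(-1), U) = 4129 + (-11 - 8*(-1)) = 4129 + (-11 + 8) = 4129 - 3 = 4126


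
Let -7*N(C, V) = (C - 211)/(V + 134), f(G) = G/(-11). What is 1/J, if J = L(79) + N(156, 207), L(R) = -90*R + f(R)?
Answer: -2387/16988658 ≈ -0.00014051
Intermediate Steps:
f(G) = -G/11 (f(G) = G*(-1/11) = -G/11)
N(C, V) = -(-211 + C)/(7*(134 + V)) (N(C, V) = -(C - 211)/(7*(V + 134)) = -(-211 + C)/(7*(134 + V)))
L(R) = -991*R/11 (L(R) = -90*R - R/11 = -991*R/11)
J = -16988658/2387 (J = -991/11*79 + (211 - 1*156)/(7*(134 + 207)) = -78289/11 + (⅐)*(211 - 156)/341 = -78289/11 + (⅐)*(1/341)*55 = -78289/11 + 5/217 = -16988658/2387 ≈ -7117.2)
1/J = 1/(-16988658/2387) = -2387/16988658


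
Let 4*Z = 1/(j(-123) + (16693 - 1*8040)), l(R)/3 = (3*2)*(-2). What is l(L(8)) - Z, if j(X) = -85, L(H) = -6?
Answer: -1233793/34272 ≈ -36.000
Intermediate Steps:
l(R) = -36 (l(R) = 3*((3*2)*(-2)) = 3*(6*(-2)) = 3*(-12) = -36)
Z = 1/34272 (Z = 1/(4*(-85 + (16693 - 1*8040))) = 1/(4*(-85 + (16693 - 8040))) = 1/(4*(-85 + 8653)) = (1/4)/8568 = (1/4)*(1/8568) = 1/34272 ≈ 2.9178e-5)
l(L(8)) - Z = -36 - 1*1/34272 = -36 - 1/34272 = -1233793/34272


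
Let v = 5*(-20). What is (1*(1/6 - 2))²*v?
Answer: -3025/9 ≈ -336.11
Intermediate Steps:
v = -100
(1*(1/6 - 2))²*v = (1*(1/6 - 2))²*(-100) = (1*(⅙ - 2))²*(-100) = (1*(-11/6))²*(-100) = (-11/6)²*(-100) = (121/36)*(-100) = -3025/9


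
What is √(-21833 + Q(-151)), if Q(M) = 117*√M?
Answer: √(-21833 + 117*I*√151) ≈ 4.8624 + 147.84*I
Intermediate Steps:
√(-21833 + Q(-151)) = √(-21833 + 117*√(-151)) = √(-21833 + 117*(I*√151)) = √(-21833 + 117*I*√151)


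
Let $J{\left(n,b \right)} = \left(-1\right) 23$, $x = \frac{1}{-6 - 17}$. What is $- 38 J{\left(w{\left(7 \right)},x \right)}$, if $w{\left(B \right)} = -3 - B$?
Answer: $874$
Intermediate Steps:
$x = - \frac{1}{23}$ ($x = \frac{1}{-6 - 17} = \frac{1}{-23} = - \frac{1}{23} \approx -0.043478$)
$J{\left(n,b \right)} = -23$
$- 38 J{\left(w{\left(7 \right)},x \right)} = \left(-38\right) \left(-23\right) = 874$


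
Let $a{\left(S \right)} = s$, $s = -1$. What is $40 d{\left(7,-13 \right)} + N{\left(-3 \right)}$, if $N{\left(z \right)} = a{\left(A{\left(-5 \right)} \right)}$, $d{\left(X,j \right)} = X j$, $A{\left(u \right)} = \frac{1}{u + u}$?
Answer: $-3641$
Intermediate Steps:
$A{\left(u \right)} = \frac{1}{2 u}$
$a{\left(S \right)} = -1$
$N{\left(z \right)} = -1$
$40 d{\left(7,-13 \right)} + N{\left(-3 \right)} = 40 \cdot 7 \left(-13\right) - 1 = 40 \left(-91\right) - 1 = -3640 - 1 = -3641$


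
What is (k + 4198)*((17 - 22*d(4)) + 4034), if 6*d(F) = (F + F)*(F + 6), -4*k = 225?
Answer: 186759791/12 ≈ 1.5563e+7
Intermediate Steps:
k = -225/4 (k = -¼*225 = -225/4 ≈ -56.250)
d(F) = F*(6 + F)/3 (d(F) = ((F + F)*(F + 6))/6 = ((2*F)*(6 + F))/6 = (2*F*(6 + F))/6 = F*(6 + F)/3)
(k + 4198)*((17 - 22*d(4)) + 4034) = (-225/4 + 4198)*((17 - 22*4*(6 + 4)/3) + 4034) = 16567*((17 - 22*4*10/3) + 4034)/4 = 16567*((17 - 22*40/3) + 4034)/4 = 16567*((17 - 880/3) + 4034)/4 = 16567*(-829/3 + 4034)/4 = (16567/4)*(11273/3) = 186759791/12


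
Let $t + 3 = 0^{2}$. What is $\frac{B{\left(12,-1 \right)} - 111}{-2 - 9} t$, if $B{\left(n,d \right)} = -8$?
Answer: $- \frac{357}{11} \approx -32.455$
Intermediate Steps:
$t = -3$ ($t = -3 + 0^{2} = -3 + 0 = -3$)
$\frac{B{\left(12,-1 \right)} - 111}{-2 - 9} t = \frac{-8 - 111}{-2 - 9} \left(-3\right) = - \frac{119}{-11} \left(-3\right) = \left(-119\right) \left(- \frac{1}{11}\right) \left(-3\right) = \frac{119}{11} \left(-3\right) = - \frac{357}{11}$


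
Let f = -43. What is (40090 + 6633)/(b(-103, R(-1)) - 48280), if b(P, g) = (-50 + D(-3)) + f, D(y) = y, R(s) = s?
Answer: -46723/48376 ≈ -0.96583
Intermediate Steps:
b(P, g) = -96 (b(P, g) = (-50 - 3) - 43 = -53 - 43 = -96)
(40090 + 6633)/(b(-103, R(-1)) - 48280) = (40090 + 6633)/(-96 - 48280) = 46723/(-48376) = 46723*(-1/48376) = -46723/48376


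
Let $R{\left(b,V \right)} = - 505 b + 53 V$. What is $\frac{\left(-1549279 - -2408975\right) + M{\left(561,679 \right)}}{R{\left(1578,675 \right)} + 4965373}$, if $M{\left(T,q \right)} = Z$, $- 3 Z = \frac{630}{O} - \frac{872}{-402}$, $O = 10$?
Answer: $\frac{518383589}{2535167574} \approx 0.20448$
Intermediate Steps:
$Z = - \frac{13099}{603}$ ($Z = - \frac{\frac{630}{10} - \frac{872}{-402}}{3} = - \frac{630 \cdot \frac{1}{10} - - \frac{436}{201}}{3} = - \frac{63 + \frac{436}{201}}{3} = \left(- \frac{1}{3}\right) \frac{13099}{201} = - \frac{13099}{603} \approx -21.723$)
$M{\left(T,q \right)} = - \frac{13099}{603}$
$\frac{\left(-1549279 - -2408975\right) + M{\left(561,679 \right)}}{R{\left(1578,675 \right)} + 4965373} = \frac{\left(-1549279 - -2408975\right) - \frac{13099}{603}}{\left(\left(-505\right) 1578 + 53 \cdot 675\right) + 4965373} = \frac{\left(-1549279 + 2408975\right) - \frac{13099}{603}}{\left(-796890 + 35775\right) + 4965373} = \frac{859696 - \frac{13099}{603}}{-761115 + 4965373} = \frac{518383589}{603 \cdot 4204258} = \frac{518383589}{603} \cdot \frac{1}{4204258} = \frac{518383589}{2535167574}$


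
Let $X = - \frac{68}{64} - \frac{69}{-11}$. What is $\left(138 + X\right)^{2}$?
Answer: $\frac{635292025}{30976} \approx 20509.0$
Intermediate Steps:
$X = \frac{917}{176}$ ($X = \left(-68\right) \frac{1}{64} - - \frac{69}{11} = - \frac{17}{16} + \frac{69}{11} = \frac{917}{176} \approx 5.2102$)
$\left(138 + X\right)^{2} = \left(138 + \frac{917}{176}\right)^{2} = \left(\frac{25205}{176}\right)^{2} = \frac{635292025}{30976}$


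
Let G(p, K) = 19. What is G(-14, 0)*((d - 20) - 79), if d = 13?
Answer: -1634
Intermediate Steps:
G(-14, 0)*((d - 20) - 79) = 19*((13 - 20) - 79) = 19*(-7 - 79) = 19*(-86) = -1634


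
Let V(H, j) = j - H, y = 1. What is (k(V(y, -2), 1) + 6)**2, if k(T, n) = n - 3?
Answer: 16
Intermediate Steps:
k(T, n) = -3 + n
(k(V(y, -2), 1) + 6)**2 = ((-3 + 1) + 6)**2 = (-2 + 6)**2 = 4**2 = 16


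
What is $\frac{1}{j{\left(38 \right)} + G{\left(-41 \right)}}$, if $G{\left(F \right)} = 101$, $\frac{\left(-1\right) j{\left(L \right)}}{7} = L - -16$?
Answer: $- \frac{1}{277} \approx -0.0036101$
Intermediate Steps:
$j{\left(L \right)} = -112 - 7 L$ ($j{\left(L \right)} = - 7 \left(L - -16\right) = - 7 \left(L + 16\right) = - 7 \left(16 + L\right) = -112 - 7 L$)
$\frac{1}{j{\left(38 \right)} + G{\left(-41 \right)}} = \frac{1}{\left(-112 - 266\right) + 101} = \frac{1}{-378 + 101} = \frac{1}{-277} = - \frac{1}{277}$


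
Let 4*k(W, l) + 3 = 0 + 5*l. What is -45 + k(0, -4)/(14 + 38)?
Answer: -9383/208 ≈ -45.111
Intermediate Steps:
k(W, l) = -¾ + 5*l/4 (k(W, l) = -¾ + (0 + 5*l)/4 = -¾ + (5*l)/4 = -¾ + 5*l/4)
-45 + k(0, -4)/(14 + 38) = -45 + (-¾ + (5/4)*(-4))/(14 + 38) = -45 + (-¾ - 5)/52 = -45 + (1/52)*(-23/4) = -45 - 23/208 = -9383/208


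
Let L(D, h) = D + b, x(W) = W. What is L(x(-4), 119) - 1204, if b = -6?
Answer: -1214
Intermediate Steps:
L(D, h) = -6 + D (L(D, h) = D - 6 = -6 + D)
L(x(-4), 119) - 1204 = (-6 - 4) - 1204 = -10 - 1204 = -1214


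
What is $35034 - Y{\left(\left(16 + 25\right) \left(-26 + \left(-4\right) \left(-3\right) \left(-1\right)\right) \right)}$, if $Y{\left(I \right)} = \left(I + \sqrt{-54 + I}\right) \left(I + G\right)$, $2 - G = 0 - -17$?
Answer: $-2415700 + 3146 i \sqrt{403} \approx -2.4157 \cdot 10^{6} + 63156.0 i$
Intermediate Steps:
$G = -15$ ($G = 2 - \left(0 - -17\right) = 2 - \left(0 + 17\right) = 2 - 17 = -15$)
$Y{\left(I \right)} = \left(-15 + I\right) \left(I + \sqrt{-54 + I}\right)$ ($Y{\left(I \right)} = \left(I + \sqrt{-54 + I}\right) \left(I - 15\right) = \left(I + \sqrt{-54 + I}\right) \left(-15 + I\right) = \left(-15 + I\right) \left(I + \sqrt{-54 + I}\right)$)
$35034 - Y{\left(\left(16 + 25\right) \left(-26 + \left(-4\right) \left(-3\right) \left(-1\right)\right) \right)} = 35034 - \left(\left(\left(16 + 25\right) \left(-26 + \left(-4\right) \left(-3\right) \left(-1\right)\right)\right)^{2} - 15 \left(16 + 25\right) \left(-26 + \left(-4\right) \left(-3\right) \left(-1\right)\right) - 15 \sqrt{-54 + \left(16 + 25\right) \left(-26 + \left(-4\right) \left(-3\right) \left(-1\right)\right)} + \left(16 + 25\right) \left(-26 + \left(-4\right) \left(-3\right) \left(-1\right)\right) \sqrt{-54 + \left(16 + 25\right) \left(-26 + \left(-4\right) \left(-3\right) \left(-1\right)\right)}\right) = 35034 - \left(\left(41 \left(-26 + 12 \left(-1\right)\right)\right)^{2} - 15 \cdot 41 \left(-26 + 12 \left(-1\right)\right) - 15 \sqrt{-54 + 41 \left(-26 + 12 \left(-1\right)\right)} + 41 \left(-26 + 12 \left(-1\right)\right) \sqrt{-54 + 41 \left(-26 + 12 \left(-1\right)\right)}\right) = 35034 - \left(\left(41 \left(-26 - 12\right)\right)^{2} - 15 \cdot 41 \left(-26 - 12\right) - 15 \sqrt{-54 + 41 \left(-26 - 12\right)} + 41 \left(-26 - 12\right) \sqrt{-54 + 41 \left(-26 - 12\right)}\right) = 35034 - \left(\left(41 \left(-38\right)\right)^{2} - 15 \cdot 41 \left(-38\right) - 15 \sqrt{-54 + 41 \left(-38\right)} + 41 \left(-38\right) \sqrt{-54 + 41 \left(-38\right)}\right) = 35034 - \left(\left(-1558\right)^{2} - -23370 - 15 \sqrt{-54 - 1558} - 1558 \sqrt{-54 - 1558}\right) = 35034 - \left(2427364 + 23370 - 15 \sqrt{-1612} - 1558 \sqrt{-1612}\right) = 35034 - \left(2427364 + 23370 - 15 \cdot 2 i \sqrt{403} - 1558 \cdot 2 i \sqrt{403}\right) = 35034 - \left(2427364 + 23370 - 30 i \sqrt{403} - 3116 i \sqrt{403}\right) = 35034 - \left(2450734 - 3146 i \sqrt{403}\right) = -2415700 + 3146 i \sqrt{403}$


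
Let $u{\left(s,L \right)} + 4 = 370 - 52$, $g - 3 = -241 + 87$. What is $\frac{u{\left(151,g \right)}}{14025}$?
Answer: $\frac{314}{14025} \approx 0.022389$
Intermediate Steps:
$g = -151$ ($g = 3 + \left(-241 + 87\right) = 3 - 154 = -151$)
$u{\left(s,L \right)} = 314$ ($u{\left(s,L \right)} = -4 + \left(370 - 52\right) = -4 + 318 = 314$)
$\frac{u{\left(151,g \right)}}{14025} = \frac{314}{14025}$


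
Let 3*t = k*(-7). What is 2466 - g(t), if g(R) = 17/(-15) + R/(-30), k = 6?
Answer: 7400/3 ≈ 2466.7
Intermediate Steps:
t = -14 (t = (6*(-7))/3 = (1/3)*(-42) = -14)
g(R) = -17/15 - R/30 (g(R) = 17*(-1/15) + R*(-1/30) = -17/15 - R/30)
2466 - g(t) = 2466 - (-17/15 - 1/30*(-14)) = 2466 - (-17/15 + 7/15) = 2466 - 1*(-2/3) = 2466 + 2/3 = 7400/3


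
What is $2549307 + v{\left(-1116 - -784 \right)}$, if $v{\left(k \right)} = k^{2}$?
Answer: $2659531$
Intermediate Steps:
$2549307 + v{\left(-1116 - -784 \right)} = 2549307 + \left(-1116 - -784\right)^{2} = 2549307 + \left(-1116 + 784\right)^{2} = 2549307 + \left(-332\right)^{2} = 2549307 + 110224 = 2659531$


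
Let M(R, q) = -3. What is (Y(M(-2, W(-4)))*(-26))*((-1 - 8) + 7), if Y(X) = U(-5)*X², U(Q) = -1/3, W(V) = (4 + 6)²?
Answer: -156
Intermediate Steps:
W(V) = 100 (W(V) = 10² = 100)
U(Q) = -⅓ (U(Q) = -1*⅓ = -⅓)
Y(X) = -X²/3
(Y(M(-2, W(-4)))*(-26))*((-1 - 8) + 7) = (-⅓*(-3)²*(-26))*((-1 - 8) + 7) = (-⅓*9*(-26))*(-9 + 7) = -3*(-26)*(-2) = 78*(-2) = -156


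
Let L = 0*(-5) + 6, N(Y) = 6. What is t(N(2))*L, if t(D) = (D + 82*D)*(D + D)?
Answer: 35856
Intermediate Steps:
L = 6 (L = 0 + 6 = 6)
t(D) = 166*D² (t(D) = (83*D)*(2*D) = 166*D²)
t(N(2))*L = (166*6²)*6 = (166*36)*6 = 5976*6 = 35856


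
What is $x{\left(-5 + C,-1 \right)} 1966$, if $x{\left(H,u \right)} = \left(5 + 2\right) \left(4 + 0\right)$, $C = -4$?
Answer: $55048$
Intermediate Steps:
$x{\left(H,u \right)} = 28$ ($x{\left(H,u \right)} = 7 \cdot 4 = 28$)
$x{\left(-5 + C,-1 \right)} 1966 = 28 \cdot 1966 = 55048$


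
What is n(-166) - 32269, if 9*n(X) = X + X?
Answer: -290753/9 ≈ -32306.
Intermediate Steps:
n(X) = 2*X/9 (n(X) = (X + X)/9 = (2*X)/9 = 2*X/9)
n(-166) - 32269 = (2/9)*(-166) - 32269 = -332/9 - 32269 = -290753/9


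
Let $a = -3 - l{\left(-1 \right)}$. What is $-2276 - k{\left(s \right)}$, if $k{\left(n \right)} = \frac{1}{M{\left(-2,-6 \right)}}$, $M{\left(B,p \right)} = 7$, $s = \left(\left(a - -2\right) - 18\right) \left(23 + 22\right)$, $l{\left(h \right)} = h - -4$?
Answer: $- \frac{15933}{7} \approx -2276.1$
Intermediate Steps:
$l{\left(h \right)} = 4 + h$ ($l{\left(h \right)} = h + 4 = 4 + h$)
$a = -6$ ($a = -3 - \left(4 - 1\right) = -3 - 3 = -6$)
$s = -990$ ($s = \left(\left(-6 - -2\right) - 18\right) \left(23 + 22\right) = \left(\left(-6 + 2\right) - 18\right) 45 = \left(-4 - 18\right) 45 = \left(-22\right) 45 = -990$)
$k{\left(n \right)} = \frac{1}{7}$
$-2276 - k{\left(s \right)} = -2276 - \frac{1}{7} = - \frac{15933}{7}$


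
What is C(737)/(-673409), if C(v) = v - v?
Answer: 0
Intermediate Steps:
C(v) = 0
C(737)/(-673409) = 0/(-673409) = 0*(-1/673409) = 0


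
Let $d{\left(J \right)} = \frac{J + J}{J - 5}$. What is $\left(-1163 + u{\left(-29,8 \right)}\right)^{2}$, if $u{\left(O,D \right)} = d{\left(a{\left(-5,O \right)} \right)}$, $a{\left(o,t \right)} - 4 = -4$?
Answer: $1352569$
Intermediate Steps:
$a{\left(o,t \right)} = 0$ ($a{\left(o,t \right)} = 4 - 4 = 0$)
$d{\left(J \right)} = \frac{2 J}{-5 + J}$
$u{\left(O,D \right)} = 0$ ($u{\left(O,D \right)} = 2 \cdot 0 \frac{1}{-5 + 0} = 2 \cdot 0 \frac{1}{-5} = 2 \cdot 0 \left(- \frac{1}{5}\right) = 0$)
$\left(-1163 + u{\left(-29,8 \right)}\right)^{2} = \left(-1163 + 0\right)^{2} = \left(-1163\right)^{2} = 1352569$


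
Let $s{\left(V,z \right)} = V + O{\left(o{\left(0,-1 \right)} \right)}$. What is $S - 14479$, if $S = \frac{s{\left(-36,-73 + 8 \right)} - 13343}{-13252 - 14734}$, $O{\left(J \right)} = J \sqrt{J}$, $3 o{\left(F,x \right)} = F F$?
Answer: $- \frac{405195915}{27986} \approx -14479.0$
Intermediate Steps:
$o{\left(F,x \right)} = \frac{F^{2}}{3}$ ($o{\left(F,x \right)} = \frac{F F}{3} = \frac{F^{2}}{3}$)
$O{\left(J \right)} = J^{\frac{3}{2}}$
$s{\left(V,z \right)} = V$ ($s{\left(V,z \right)} = V + \left(\frac{0^{2}}{3}\right)^{\frac{3}{2}} = V + \left(\frac{1}{3} \cdot 0\right)^{\frac{3}{2}} = V + 0^{\frac{3}{2}} = V + 0 = V$)
$S = \frac{13379}{27986}$ ($S = \frac{-36 - 13343}{-13252 - 14734} = - \frac{13379}{-27986} = \left(-13379\right) \left(- \frac{1}{27986}\right) = \frac{13379}{27986} \approx 0.47806$)
$S - 14479 = \frac{13379}{27986} - 14479 = - \frac{405195915}{27986}$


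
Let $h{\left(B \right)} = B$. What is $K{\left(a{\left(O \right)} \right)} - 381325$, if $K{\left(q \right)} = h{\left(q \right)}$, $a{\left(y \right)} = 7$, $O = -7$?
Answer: $-381318$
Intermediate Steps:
$K{\left(q \right)} = q$
$K{\left(a{\left(O \right)} \right)} - 381325 = 7 - 381325 = -381318$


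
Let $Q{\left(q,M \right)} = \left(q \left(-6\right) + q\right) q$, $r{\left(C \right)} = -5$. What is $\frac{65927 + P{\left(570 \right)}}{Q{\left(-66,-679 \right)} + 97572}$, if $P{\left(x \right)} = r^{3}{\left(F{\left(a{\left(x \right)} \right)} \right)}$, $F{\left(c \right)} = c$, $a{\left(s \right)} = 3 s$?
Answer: $\frac{10967}{12632} \approx 0.86819$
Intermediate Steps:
$P{\left(x \right)} = -125$ ($P{\left(x \right)} = \left(-5\right)^{3} = -125$)
$Q{\left(q,M \right)} = - 5 q^{2}$ ($Q{\left(q,M \right)} = \left(- 6 q + q\right) q = - 5 q q = - 5 q^{2}$)
$\frac{65927 + P{\left(570 \right)}}{Q{\left(-66,-679 \right)} + 97572} = \frac{65927 - 125}{- 5 \left(-66\right)^{2} + 97572} = \frac{65802}{\left(-5\right) 4356 + 97572} = \frac{65802}{-21780 + 97572} = \frac{65802}{75792} = 65802 \cdot \frac{1}{75792} = \frac{10967}{12632}$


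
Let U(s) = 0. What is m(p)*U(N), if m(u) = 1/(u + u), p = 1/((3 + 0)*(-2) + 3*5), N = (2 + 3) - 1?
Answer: 0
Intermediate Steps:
N = 4 (N = 5 - 1 = 4)
p = ⅑ (p = 1/(3*(-2) + 15) = 1/(-6 + 15) = 1/9 = ⅑ ≈ 0.11111)
m(u) = 1/(2*u)
m(p)*U(N) = (1/(2*(⅑)))*0 = ((½)*9)*0 = (9/2)*0 = 0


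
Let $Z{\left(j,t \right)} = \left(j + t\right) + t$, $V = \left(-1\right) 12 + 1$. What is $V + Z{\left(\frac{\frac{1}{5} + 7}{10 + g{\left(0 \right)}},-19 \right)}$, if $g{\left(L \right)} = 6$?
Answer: $- \frac{971}{20} \approx -48.55$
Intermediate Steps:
$V = -11$ ($V = -12 + 1 = -11$)
$Z{\left(j,t \right)} = j + 2 t$
$V + Z{\left(\frac{\frac{1}{5} + 7}{10 + g{\left(0 \right)}},-19 \right)} = -11 + \left(\frac{\frac{1}{5} + 7}{10 + 6} + 2 \left(-19\right)\right) = -11 - \left(38 - \frac{\frac{1}{5} + 7}{16}\right) = -11 + \left(\frac{36}{5} \cdot \frac{1}{16} - 38\right) = -11 + \left(\frac{9}{20} - 38\right) = -11 - \frac{751}{20} = - \frac{971}{20}$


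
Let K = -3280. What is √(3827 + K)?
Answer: √547 ≈ 23.388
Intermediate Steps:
√(3827 + K) = √(3827 - 3280) = √547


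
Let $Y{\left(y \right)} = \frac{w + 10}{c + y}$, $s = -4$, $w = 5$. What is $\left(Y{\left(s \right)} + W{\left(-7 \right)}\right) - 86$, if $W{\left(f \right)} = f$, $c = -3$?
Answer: $- \frac{666}{7} \approx -95.143$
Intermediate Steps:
$Y{\left(y \right)} = \frac{15}{-3 + y}$ ($Y{\left(y \right)} = \frac{5 + 10}{-3 + y} = \frac{15}{-3 + y}$)
$\left(Y{\left(s \right)} + W{\left(-7 \right)}\right) - 86 = \left(\frac{15}{-3 - 4} - 7\right) - 86 = \left(\frac{15}{-7} - 7\right) - 86 = \left(15 \left(- \frac{1}{7}\right) - 7\right) - 86 = \left(- \frac{15}{7} - 7\right) - 86 = - \frac{64}{7} - 86 = - \frac{666}{7}$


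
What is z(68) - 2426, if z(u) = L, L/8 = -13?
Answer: -2530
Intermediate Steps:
L = -104 (L = 8*(-13) = -104)
z(u) = -104
z(68) - 2426 = -104 - 2426 = -2530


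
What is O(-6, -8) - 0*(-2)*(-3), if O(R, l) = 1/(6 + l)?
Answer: -½ ≈ -0.50000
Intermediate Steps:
O(-6, -8) - 0*(-2)*(-3) = 1/(6 - 8) - 0*(-2)*(-3) = 1/(-2) - 0*(-3) = -½ - 1*0 = -½ + 0 = -½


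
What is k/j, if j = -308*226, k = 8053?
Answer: -8053/69608 ≈ -0.11569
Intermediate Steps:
j = -69608
k/j = 8053/(-69608) = 8053*(-1/69608) = -8053/69608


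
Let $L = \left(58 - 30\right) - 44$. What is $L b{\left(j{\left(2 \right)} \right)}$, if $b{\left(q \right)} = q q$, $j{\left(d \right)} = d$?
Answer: $-64$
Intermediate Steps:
$L = -16$ ($L = 28 - 44 = -16$)
$b{\left(q \right)} = q^{2}$
$L b{\left(j{\left(2 \right)} \right)} = - 16 \cdot 2^{2} = \left(-16\right) 4 = -64$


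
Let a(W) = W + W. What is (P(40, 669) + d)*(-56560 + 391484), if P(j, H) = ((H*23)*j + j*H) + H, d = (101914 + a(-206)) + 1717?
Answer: 249896174272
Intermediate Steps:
a(W) = 2*W
d = 103219 (d = (101914 + 2*(-206)) + 1717 = (101914 - 412) + 1717 = 101502 + 1717 = 103219)
P(j, H) = H + 24*H*j (P(j, H) = ((23*H)*j + H*j) + H = (23*H*j + H*j) + H = 24*H*j + H = H + 24*H*j)
(P(40, 669) + d)*(-56560 + 391484) = (669*(1 + 24*40) + 103219)*(-56560 + 391484) = (669*(1 + 960) + 103219)*334924 = (669*961 + 103219)*334924 = (642909 + 103219)*334924 = 746128*334924 = 249896174272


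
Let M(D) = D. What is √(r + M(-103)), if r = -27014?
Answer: 3*I*√3013 ≈ 164.67*I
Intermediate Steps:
√(r + M(-103)) = √(-27014 - 103) = √(-27117) = 3*I*√3013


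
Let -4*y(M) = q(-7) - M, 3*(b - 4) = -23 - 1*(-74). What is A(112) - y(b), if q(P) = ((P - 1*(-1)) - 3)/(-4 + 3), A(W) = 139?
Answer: 136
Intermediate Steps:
b = 21 (b = 4 + (-23 - 1*(-74))/3 = 4 + (-23 + 74)/3 = 4 + (⅓)*51 = 4 + 17 = 21)
q(P) = 2 - P (q(P) = ((P + 1) - 3)/(-1) = ((1 + P) - 3)*(-1) = (-2 + P)*(-1) = 2 - P)
y(M) = -9/4 + M/4 (y(M) = -((2 - 1*(-7)) - M)/4 = -((2 + 7) - M)/4 = -(9 - M)/4 = -9/4 + M/4)
A(112) - y(b) = 139 - (-9/4 + (¼)*21) = 139 - (-9/4 + 21/4) = 139 - 1*3 = 139 - 3 = 136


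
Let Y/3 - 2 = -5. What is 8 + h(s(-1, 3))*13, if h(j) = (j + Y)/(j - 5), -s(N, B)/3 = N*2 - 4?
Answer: 17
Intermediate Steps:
s(N, B) = 12 - 6*N (s(N, B) = -3*(N*2 - 4) = -3*(2*N - 4) = -3*(-4 + 2*N) = 12 - 6*N)
Y = -9 (Y = 6 + 3*(-5) = 6 - 15 = -9)
h(j) = (-9 + j)/(-5 + j) (h(j) = (j - 9)/(j - 5) = (-9 + j)/(-5 + j))
8 + h(s(-1, 3))*13 = 8 + ((-9 + (12 - 6*(-1)))/(-5 + (12 - 6*(-1))))*13 = 8 + ((-9 + (12 + 6))/(-5 + (12 + 6)))*13 = 8 + ((-9 + 18)/(-5 + 18))*13 = 8 + (9/13)*13 = 8 + 9 = 17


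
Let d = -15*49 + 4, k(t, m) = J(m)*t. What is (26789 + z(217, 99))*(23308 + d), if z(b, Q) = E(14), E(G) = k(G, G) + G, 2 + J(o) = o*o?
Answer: 666450463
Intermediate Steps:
J(o) = -2 + o² (J(o) = -2 + o*o = -2 + o²)
k(t, m) = t*(-2 + m²) (k(t, m) = (-2 + m²)*t = t*(-2 + m²))
E(G) = G + G*(-2 + G²) (E(G) = G*(-2 + G²) + G = G + G*(-2 + G²))
z(b, Q) = 2730 (z(b, Q) = 14³ - 1*14 = 2744 - 14 = 2730)
d = -731 (d = -735 + 4 = -731)
(26789 + z(217, 99))*(23308 + d) = (26789 + 2730)*(23308 - 731) = 29519*22577 = 666450463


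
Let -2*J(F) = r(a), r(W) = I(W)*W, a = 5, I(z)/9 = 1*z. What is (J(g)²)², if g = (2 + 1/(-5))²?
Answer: 2562890625/16 ≈ 1.6018e+8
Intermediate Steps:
I(z) = 9*z (I(z) = 9*(1*z) = 9*z)
r(W) = 9*W² (r(W) = (9*W)*W = 9*W²)
g = 81/25 (g = (2 + 1*(-⅕))² = (2 - ⅕)² = (9/5)² = 81/25 ≈ 3.2400)
J(F) = -225/2 (J(F) = -9*5²/2 = -9*25/2 = -½*225 = -225/2)
(J(g)²)² = ((-225/2)²)² = (50625/4)² = 2562890625/16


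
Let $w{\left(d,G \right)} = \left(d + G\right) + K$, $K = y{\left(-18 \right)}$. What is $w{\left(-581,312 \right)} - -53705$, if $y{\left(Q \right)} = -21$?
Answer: $53415$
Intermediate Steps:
$K = -21$
$w{\left(d,G \right)} = -21 + G + d$ ($w{\left(d,G \right)} = \left(d + G\right) - 21 = \left(G + d\right) - 21 = -21 + G + d$)
$w{\left(-581,312 \right)} - -53705 = \left(-21 + 312 - 581\right) - -53705 = -290 + 53705 = 53415$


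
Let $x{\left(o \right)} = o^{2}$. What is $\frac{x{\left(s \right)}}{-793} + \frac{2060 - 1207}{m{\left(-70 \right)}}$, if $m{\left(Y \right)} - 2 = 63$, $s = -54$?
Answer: $\frac{2881}{305} \approx 9.4459$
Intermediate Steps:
$m{\left(Y \right)} = 65$ ($m{\left(Y \right)} = 2 + 63 = 65$)
$\frac{x{\left(s \right)}}{-793} + \frac{2060 - 1207}{m{\left(-70 \right)}} = \frac{\left(-54\right)^{2}}{-793} + \frac{2060 - 1207}{65} = 2916 \left(- \frac{1}{793}\right) + 853 \cdot \frac{1}{65} = - \frac{2916}{793} + \frac{853}{65} = \frac{2881}{305}$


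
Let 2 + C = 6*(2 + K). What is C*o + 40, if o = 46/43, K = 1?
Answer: 2456/43 ≈ 57.116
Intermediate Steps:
o = 46/43 (o = 46*(1/43) = 46/43 ≈ 1.0698)
C = 16 (C = -2 + 6*(2 + 1) = -2 + 6*3 = -2 + 18 = 16)
C*o + 40 = 16*(46/43) + 40 = 736/43 + 40 = 2456/43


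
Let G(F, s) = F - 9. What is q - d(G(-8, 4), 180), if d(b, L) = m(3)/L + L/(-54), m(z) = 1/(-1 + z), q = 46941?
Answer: 16899959/360 ≈ 46944.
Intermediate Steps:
G(F, s) = -9 + F
d(b, L) = 1/(2*L) - L/54 (d(b, L) = 1/((-1 + 3)*L) + L/(-54) = 1/(2*L) + L*(-1/54) = 1/(2*L) - L/54)
q - d(G(-8, 4), 180) = 46941 - (27 - 1*180²)/(54*180) = 46941 - (27 - 1*32400)/(54*180) = 46941 - (27 - 32400)/(54*180) = 46941 - (-32373)/(54*180) = 46941 - 1*(-1199/360) = 46941 + 1199/360 = 16899959/360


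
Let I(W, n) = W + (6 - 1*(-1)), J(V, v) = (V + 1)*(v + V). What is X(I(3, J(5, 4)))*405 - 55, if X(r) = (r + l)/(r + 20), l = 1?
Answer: 187/2 ≈ 93.500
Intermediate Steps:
J(V, v) = (1 + V)*(V + v)
I(W, n) = 7 + W (I(W, n) = W + (6 + 1) = W + 7 = 7 + W)
X(r) = (1 + r)/(20 + r) (X(r) = (r + 1)/(r + 20) = (1 + r)/(20 + r))
X(I(3, J(5, 4)))*405 - 55 = ((1 + (7 + 3))/(20 + (7 + 3)))*405 - 55 = ((1 + 10)/(20 + 10))*405 - 55 = (11/30)*405 - 55 = 297/2 - 55 = 187/2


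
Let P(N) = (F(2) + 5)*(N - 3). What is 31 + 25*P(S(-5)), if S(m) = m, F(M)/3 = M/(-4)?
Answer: -669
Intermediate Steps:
F(M) = -3*M/4 (F(M) = 3*(M/(-4)) = 3*(M*(-1/4)) = 3*(-M/4) = -3*M/4)
P(N) = -21/2 + 7*N/2 (P(N) = (-3/4*2 + 5)*(N - 3) = (-3/2 + 5)*(-3 + N) = 7*(-3 + N)/2 = -21/2 + 7*N/2)
31 + 25*P(S(-5)) = 31 + 25*(-21/2 + (7/2)*(-5)) = 31 + 25*(-21/2 - 35/2) = 31 + 25*(-28) = 31 - 700 = -669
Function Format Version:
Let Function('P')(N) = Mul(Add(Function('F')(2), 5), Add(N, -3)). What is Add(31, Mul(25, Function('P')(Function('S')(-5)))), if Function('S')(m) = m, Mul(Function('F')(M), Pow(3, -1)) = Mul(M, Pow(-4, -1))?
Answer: -669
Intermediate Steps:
Function('F')(M) = Mul(Rational(-3, 4), M) (Function('F')(M) = Mul(3, Mul(M, Pow(-4, -1))) = Mul(3, Mul(M, Rational(-1, 4))) = Mul(3, Mul(Rational(-1, 4), M)) = Mul(Rational(-3, 4), M))
Function('P')(N) = Add(Rational(-21, 2), Mul(Rational(7, 2), N)) (Function('P')(N) = Mul(Add(Mul(Rational(-3, 4), 2), 5), Add(N, -3)) = Mul(Add(Rational(-3, 2), 5), Add(-3, N)) = Mul(Rational(7, 2), Add(-3, N)) = Add(Rational(-21, 2), Mul(Rational(7, 2), N)))
Add(31, Mul(25, Function('P')(Function('S')(-5)))) = Add(31, Mul(25, Add(Rational(-21, 2), Mul(Rational(7, 2), -5)))) = Add(31, Mul(25, Add(Rational(-21, 2), Rational(-35, 2)))) = Add(31, Mul(25, -28)) = Add(31, -700) = -669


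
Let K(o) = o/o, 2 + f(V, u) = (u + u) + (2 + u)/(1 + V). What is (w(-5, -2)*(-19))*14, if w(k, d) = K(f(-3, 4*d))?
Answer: -266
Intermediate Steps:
f(V, u) = -2 + 2*u + (2 + u)/(1 + V) (f(V, u) = -2 + ((u + u) + (2 + u)/(1 + V)) = -2 + (2*u + (2 + u)/(1 + V)) = -2 + 2*u + (2 + u)/(1 + V))
K(o) = 1
w(k, d) = 1
(w(-5, -2)*(-19))*14 = (1*(-19))*14 = -19*14 = -266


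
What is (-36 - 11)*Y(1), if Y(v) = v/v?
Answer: -47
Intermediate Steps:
Y(v) = 1
(-36 - 11)*Y(1) = (-36 - 11)*1 = -47*1 = -47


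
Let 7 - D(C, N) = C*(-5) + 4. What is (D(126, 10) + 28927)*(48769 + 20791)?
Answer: 2056193600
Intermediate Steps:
D(C, N) = 3 + 5*C (D(C, N) = 7 - (C*(-5) + 4) = 7 - (-5*C + 4) = 7 - (4 - 5*C) = 7 + (-4 + 5*C) = 3 + 5*C)
(D(126, 10) + 28927)*(48769 + 20791) = ((3 + 5*126) + 28927)*(48769 + 20791) = ((3 + 630) + 28927)*69560 = (633 + 28927)*69560 = 29560*69560 = 2056193600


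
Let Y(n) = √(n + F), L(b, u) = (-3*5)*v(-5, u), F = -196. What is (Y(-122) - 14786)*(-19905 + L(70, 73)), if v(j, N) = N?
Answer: 310506000 - 21000*I*√318 ≈ 3.1051e+8 - 3.7448e+5*I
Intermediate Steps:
L(b, u) = -15*u (L(b, u) = (-3*5)*u = -15*u)
Y(n) = √(-196 + n) (Y(n) = √(n - 196) = √(-196 + n))
(Y(-122) - 14786)*(-19905 + L(70, 73)) = (√(-196 - 122) - 14786)*(-19905 - 15*73) = (√(-318) - 14786)*(-19905 - 1095) = (I*√318 - 14786)*(-21000) = (-14786 + I*√318)*(-21000) = 310506000 - 21000*I*√318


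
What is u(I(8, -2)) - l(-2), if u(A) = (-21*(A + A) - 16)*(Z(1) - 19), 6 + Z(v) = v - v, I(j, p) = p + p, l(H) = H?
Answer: -3798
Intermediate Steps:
I(j, p) = 2*p
Z(v) = -6 (Z(v) = -6 + (v - v) = -6 + 0 = -6)
u(A) = 400 + 1050*A (u(A) = (-21*(A + A) - 16)*(-6 - 19) = (-42*A - 16)*(-25) = (-16 - 42*A)*(-25) = 400 + 1050*A)
u(I(8, -2)) - l(-2) = (400 + 1050*(2*(-2))) - 1*(-2) = (400 + 1050*(-4)) + 2 = (400 - 4200) + 2 = -3800 + 2 = -3798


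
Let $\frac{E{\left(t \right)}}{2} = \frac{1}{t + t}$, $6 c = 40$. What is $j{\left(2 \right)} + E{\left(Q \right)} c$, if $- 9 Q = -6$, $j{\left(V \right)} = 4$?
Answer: $14$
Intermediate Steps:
$c = \frac{20}{3}$ ($c = \frac{1}{6} \cdot 40 = \frac{20}{3} \approx 6.6667$)
$Q = \frac{2}{3}$ ($Q = \left(- \frac{1}{9}\right) \left(-6\right) = \frac{2}{3} \approx 0.66667$)
$E{\left(t \right)} = \frac{1}{t}$ ($E{\left(t \right)} = \frac{2}{t + t} = \frac{2}{2 t} = 2 \frac{1}{2 t} = \frac{1}{t}$)
$j{\left(2 \right)} + E{\left(Q \right)} c = 4 + \frac{1}{\frac{2}{3}} \cdot \frac{20}{3} = 4 + \frac{3}{2} \cdot \frac{20}{3} = 4 + 10 = 14$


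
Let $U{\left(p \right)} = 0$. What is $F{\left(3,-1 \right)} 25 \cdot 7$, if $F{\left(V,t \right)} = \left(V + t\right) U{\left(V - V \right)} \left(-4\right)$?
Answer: $0$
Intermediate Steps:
$F{\left(V,t \right)} = 0$ ($F{\left(V,t \right)} = \left(V + t\right) 0 \left(-4\right) = 0 \left(-4\right) = 0$)
$F{\left(3,-1 \right)} 25 \cdot 7 = 0 \cdot 25 \cdot 7 = 0 \cdot 7 = 0$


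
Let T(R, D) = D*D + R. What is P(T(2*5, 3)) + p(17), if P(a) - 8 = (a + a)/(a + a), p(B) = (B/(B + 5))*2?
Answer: 116/11 ≈ 10.545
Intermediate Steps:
T(R, D) = R + D² (T(R, D) = D² + R = R + D²)
p(B) = 2*B/(5 + B) (p(B) = (B/(5 + B))*2 = 2*B/(5 + B))
P(a) = 9 (P(a) = 8 + (a + a)/(a + a) = 8 + (2*a)/((2*a)) = 8 + (2*a)*(1/(2*a)) = 8 + 1 = 9)
P(T(2*5, 3)) + p(17) = 9 + 2*17/(5 + 17) = 9 + 2*17/22 = 9 + 2*17*(1/22) = 9 + 17/11 = 116/11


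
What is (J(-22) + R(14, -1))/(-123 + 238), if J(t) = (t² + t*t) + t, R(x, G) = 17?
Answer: 963/115 ≈ 8.3739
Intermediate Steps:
J(t) = t + 2*t² (J(t) = (t² + t²) + t = 2*t² + t = t + 2*t²)
(J(-22) + R(14, -1))/(-123 + 238) = (-22*(1 + 2*(-22)) + 17)/(-123 + 238) = (-22*(1 - 44) + 17)/115 = (-22*(-43) + 17)*(1/115) = (946 + 17)*(1/115) = 963*(1/115) = 963/115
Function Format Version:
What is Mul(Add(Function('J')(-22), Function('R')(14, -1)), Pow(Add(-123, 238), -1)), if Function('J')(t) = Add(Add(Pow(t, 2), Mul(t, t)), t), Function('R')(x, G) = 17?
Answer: Rational(963, 115) ≈ 8.3739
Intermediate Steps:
Function('J')(t) = Add(t, Mul(2, Pow(t, 2))) (Function('J')(t) = Add(Add(Pow(t, 2), Pow(t, 2)), t) = Add(Mul(2, Pow(t, 2)), t) = Add(t, Mul(2, Pow(t, 2))))
Mul(Add(Function('J')(-22), Function('R')(14, -1)), Pow(Add(-123, 238), -1)) = Mul(Add(Mul(-22, Add(1, Mul(2, -22))), 17), Pow(Add(-123, 238), -1)) = Mul(Add(Mul(-22, Add(1, -44)), 17), Pow(115, -1)) = Mul(Add(Mul(-22, -43), 17), Rational(1, 115)) = Mul(Add(946, 17), Rational(1, 115)) = Mul(963, Rational(1, 115)) = Rational(963, 115)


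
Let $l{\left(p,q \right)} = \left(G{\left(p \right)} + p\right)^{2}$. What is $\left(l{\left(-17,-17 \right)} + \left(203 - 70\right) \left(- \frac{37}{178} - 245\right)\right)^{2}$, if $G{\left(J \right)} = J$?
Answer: $\frac{31351970114089}{31684} \approx 9.8952 \cdot 10^{8}$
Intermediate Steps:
$l{\left(p,q \right)} = 4 p^{2}$ ($l{\left(p,q \right)} = \left(p + p\right)^{2} = \left(2 p\right)^{2} = 4 p^{2}$)
$\left(l{\left(-17,-17 \right)} + \left(203 - 70\right) \left(- \frac{37}{178} - 245\right)\right)^{2} = \left(4 \left(-17\right)^{2} + \left(203 - 70\right) \left(- \frac{37}{178} - 245\right)\right)^{2} = \left(4 \cdot 289 + 133 \left(\left(-37\right) \frac{1}{178} - 245\right)\right)^{2} = \left(1156 + 133 \left(- \frac{37}{178} - 245\right)\right)^{2} = \left(1156 + 133 \left(- \frac{43647}{178}\right)\right)^{2} = \left(1156 - \frac{5805051}{178}\right)^{2} = \left(- \frac{5599283}{178}\right)^{2} = \frac{31351970114089}{31684}$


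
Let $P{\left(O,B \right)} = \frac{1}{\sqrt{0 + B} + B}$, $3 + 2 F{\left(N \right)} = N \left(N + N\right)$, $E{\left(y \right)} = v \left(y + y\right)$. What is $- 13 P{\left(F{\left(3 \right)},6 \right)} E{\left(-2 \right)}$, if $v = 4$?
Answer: $\frac{208}{5} - \frac{104 \sqrt{6}}{15} \approx 24.617$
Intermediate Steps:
$E{\left(y \right)} = 8 y$ ($E{\left(y \right)} = 4 \left(y + y\right) = 4 \cdot 2 y = 8 y$)
$F{\left(N \right)} = - \frac{3}{2} + N^{2}$ ($F{\left(N \right)} = - \frac{3}{2} + \frac{N \left(N + N\right)}{2} = - \frac{3}{2} + \frac{N 2 N}{2} = - \frac{3}{2} + \frac{2 N^{2}}{2} = - \frac{3}{2} + N^{2}$)
$P{\left(O,B \right)} = \frac{1}{B + \sqrt{B}}$ ($P{\left(O,B \right)} = \frac{1}{\sqrt{B} + B} = \frac{1}{B + \sqrt{B}}$)
$- 13 P{\left(F{\left(3 \right)},6 \right)} E{\left(-2 \right)} = - \frac{13}{6 + \sqrt{6}} \cdot 8 \left(-2\right) = - \frac{13}{6 + \sqrt{6}} \left(-16\right) = \frac{208}{6 + \sqrt{6}}$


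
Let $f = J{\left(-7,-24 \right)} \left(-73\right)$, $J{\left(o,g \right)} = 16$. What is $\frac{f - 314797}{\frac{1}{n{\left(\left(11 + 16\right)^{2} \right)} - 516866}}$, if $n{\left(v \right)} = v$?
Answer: $163081227205$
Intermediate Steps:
$f = -1168$ ($f = 16 \left(-73\right) = -1168$)
$\frac{f - 314797}{\frac{1}{n{\left(\left(11 + 16\right)^{2} \right)} - 516866}} = \frac{-1168 - 314797}{\frac{1}{\left(11 + 16\right)^{2} - 516866}} = \frac{-1168 - 314797}{\frac{1}{27^{2} - 516866}} = - \frac{315965}{\frac{1}{729 - 516866}} = - \frac{315965}{\frac{1}{-516137}} = - \frac{315965}{- \frac{1}{516137}} = \left(-315965\right) \left(-516137\right) = 163081227205$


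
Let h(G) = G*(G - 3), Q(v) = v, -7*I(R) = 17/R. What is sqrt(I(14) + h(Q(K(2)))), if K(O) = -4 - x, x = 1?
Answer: sqrt(7806)/14 ≈ 6.3108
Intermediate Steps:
I(R) = -17/(7*R)
K(O) = -5 (K(O) = -4 - 1*1 = -4 - 1 = -5)
h(G) = G*(-3 + G)
sqrt(I(14) + h(Q(K(2)))) = sqrt(-17/7/14 - 5*(-3 - 5)) = sqrt(-17/7*1/14 - 5*(-8)) = sqrt(-17/98 + 40) = sqrt(3903/98) = sqrt(7806)/14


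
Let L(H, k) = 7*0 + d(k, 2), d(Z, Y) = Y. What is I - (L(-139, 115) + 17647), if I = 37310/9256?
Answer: -6281609/356 ≈ -17645.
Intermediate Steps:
L(H, k) = 2 (L(H, k) = 7*0 + 2 = 0 + 2 = 2)
I = 1435/356 (I = 37310*(1/9256) = 1435/356 ≈ 4.0309)
I - (L(-139, 115) + 17647) = 1435/356 - (2 + 17647) = 1435/356 - 1*17649 = 1435/356 - 17649 = -6281609/356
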